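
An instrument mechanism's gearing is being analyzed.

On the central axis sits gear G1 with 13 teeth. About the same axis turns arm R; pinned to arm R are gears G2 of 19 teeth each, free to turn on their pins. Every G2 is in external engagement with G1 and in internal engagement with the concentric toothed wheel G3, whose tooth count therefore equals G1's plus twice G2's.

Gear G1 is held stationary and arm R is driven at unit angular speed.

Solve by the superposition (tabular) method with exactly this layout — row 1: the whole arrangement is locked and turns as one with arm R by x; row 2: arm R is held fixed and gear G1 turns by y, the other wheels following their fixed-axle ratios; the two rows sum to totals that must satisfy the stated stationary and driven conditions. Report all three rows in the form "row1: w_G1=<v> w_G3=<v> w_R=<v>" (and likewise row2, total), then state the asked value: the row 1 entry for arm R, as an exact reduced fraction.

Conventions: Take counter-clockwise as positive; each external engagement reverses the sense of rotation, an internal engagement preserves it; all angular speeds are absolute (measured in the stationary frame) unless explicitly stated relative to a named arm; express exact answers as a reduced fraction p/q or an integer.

class = planetary set [G3 = 13+2·19 = 51; Willis about the carrier]
row 1 — lock + rotate with arm: ω_sun = ω_ring = ω_arm = x
row 2 — arm fixed, fixed-axis ratios: sun y, ring −(13/51)·y, arm 0
boundary: total ω_sun = x + y = 0 and total ω_arm = x = 1  ⇒  y = -1, x = 1
row 2 ring = −(13/51)·(-1) = 13/51
totals (row 1 + row 2): sun 1 + (-1) = 0, ring 1 + 13/51 = 64/51, arm 1 + 0 = 1
asked cell (row1, arm) = 1

row1: w_G1=1 w_G3=1 w_R=1
row2: w_G1=-1 w_G3=13/51 w_R=0
total: w_G1=0 w_G3=64/51 w_R=1
asked value: 1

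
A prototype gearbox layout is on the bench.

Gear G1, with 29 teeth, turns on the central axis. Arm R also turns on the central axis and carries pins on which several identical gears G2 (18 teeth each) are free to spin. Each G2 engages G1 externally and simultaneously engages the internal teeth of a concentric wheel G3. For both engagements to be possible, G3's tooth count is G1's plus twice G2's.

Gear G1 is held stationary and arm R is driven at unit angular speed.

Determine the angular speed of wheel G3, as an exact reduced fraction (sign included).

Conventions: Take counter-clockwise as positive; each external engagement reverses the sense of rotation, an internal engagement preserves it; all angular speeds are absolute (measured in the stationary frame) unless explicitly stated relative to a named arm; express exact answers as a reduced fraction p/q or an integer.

94/65

planetary set (29T centre, 18T on arm, 65T internal) — Willis relation
ring teeth: 29 + 2·18 = 65
29(ω_sun−ω_arm) = −65(ω_ring−ω_arm),  ω_sun = 0, ω_arm = 1
ω_ring = 1 − (29/65)(0−1) = 94/65
exact speed ratio = 94/65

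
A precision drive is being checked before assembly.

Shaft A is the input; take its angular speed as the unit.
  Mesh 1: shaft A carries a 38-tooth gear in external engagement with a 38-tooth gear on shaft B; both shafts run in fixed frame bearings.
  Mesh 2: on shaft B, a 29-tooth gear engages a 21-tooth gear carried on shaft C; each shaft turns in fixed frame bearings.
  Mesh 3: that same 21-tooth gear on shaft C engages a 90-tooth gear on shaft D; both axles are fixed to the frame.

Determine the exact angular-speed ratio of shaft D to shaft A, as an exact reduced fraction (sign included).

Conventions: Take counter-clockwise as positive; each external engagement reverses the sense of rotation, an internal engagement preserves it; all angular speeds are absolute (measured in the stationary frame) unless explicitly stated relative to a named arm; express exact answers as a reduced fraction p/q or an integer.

class = fixed-axis compound train [3 meshes; 3 ratios multiply, 3 sense flips]
mesh 1 [38T→38T]: running ratio 1, sense −
mesh 2 [29T→21T]: running ratio 29/21, sense +
mesh 3 [21T→90T]: running ratio 29/90, sense −
ω_out/ω_in = -29/90

-29/90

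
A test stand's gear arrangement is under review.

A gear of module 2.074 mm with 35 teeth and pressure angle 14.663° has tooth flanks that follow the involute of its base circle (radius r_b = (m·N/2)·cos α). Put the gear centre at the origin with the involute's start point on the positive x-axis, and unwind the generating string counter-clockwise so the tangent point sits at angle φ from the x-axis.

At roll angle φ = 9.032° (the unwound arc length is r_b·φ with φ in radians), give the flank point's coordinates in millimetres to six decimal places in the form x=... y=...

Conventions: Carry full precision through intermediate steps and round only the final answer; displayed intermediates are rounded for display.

x=35.546491 y=0.045735

single-mesh involute tooth geometry (35T wheel at module 2.074)
pitch radius r_p = m·N/2 = 2.074·35/2 = 36.295000
base radius r_b = r_p·cos α = 36.295000·cos 14.663° = 35.112923
roll angle φ = 9.032° = 0.15763814 rad
x = r_b·(cos φ + φ·sin φ) = 35.546491
y = r_b·(sin φ − φ·cos φ) = 0.045735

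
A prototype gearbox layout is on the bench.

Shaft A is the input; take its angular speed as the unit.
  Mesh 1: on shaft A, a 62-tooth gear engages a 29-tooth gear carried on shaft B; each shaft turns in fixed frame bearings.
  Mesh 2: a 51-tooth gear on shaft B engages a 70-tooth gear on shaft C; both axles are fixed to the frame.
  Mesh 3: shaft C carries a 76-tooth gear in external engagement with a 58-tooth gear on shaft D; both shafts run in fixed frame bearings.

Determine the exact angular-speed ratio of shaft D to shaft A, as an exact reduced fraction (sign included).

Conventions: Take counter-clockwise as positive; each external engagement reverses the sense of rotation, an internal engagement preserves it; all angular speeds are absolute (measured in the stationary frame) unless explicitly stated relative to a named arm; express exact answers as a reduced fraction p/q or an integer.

-60078/29435

class = fixed-axis compound train [3 meshes; 3 ratios multiply, 3 sense flips]
mesh 1 [62T→29T]: running ratio 62/29, sense −
mesh 2 [51T→70T]: running ratio 1581/1015, sense +
mesh 3 [76T→58T]: running ratio 60078/29435, sense −
ω_out/ω_in = -60078/29435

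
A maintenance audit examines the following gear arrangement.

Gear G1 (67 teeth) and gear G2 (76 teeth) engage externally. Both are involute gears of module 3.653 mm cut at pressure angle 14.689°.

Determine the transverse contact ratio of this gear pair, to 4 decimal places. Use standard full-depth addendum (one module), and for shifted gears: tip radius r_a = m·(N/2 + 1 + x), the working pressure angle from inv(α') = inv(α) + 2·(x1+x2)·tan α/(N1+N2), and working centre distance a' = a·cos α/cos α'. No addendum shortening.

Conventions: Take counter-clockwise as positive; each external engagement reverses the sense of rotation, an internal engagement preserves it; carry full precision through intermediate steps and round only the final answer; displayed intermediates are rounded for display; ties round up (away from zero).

2.2182

single-mesh involute tooth geometry (67T engaging 76T at module 3.653)
base radii: r_b1 = 118.375835, r_b2 = 134.277066
tip radii: r_a1 = 126.028500, r_a2 = 142.467000
no profile shift: α' = α, a' = a
action lengths: √(r_a1²−r_b1²) = 43.247481, √(r_a2²−r_b2²) = 47.607936
base pitch p_b = π·m·cos α = 11.101154
CR = (43.247481 + 47.607936 − 261.189500·sin 14.68900°)/11.101154 = 2.218239
contact ratio ≈ 2.2182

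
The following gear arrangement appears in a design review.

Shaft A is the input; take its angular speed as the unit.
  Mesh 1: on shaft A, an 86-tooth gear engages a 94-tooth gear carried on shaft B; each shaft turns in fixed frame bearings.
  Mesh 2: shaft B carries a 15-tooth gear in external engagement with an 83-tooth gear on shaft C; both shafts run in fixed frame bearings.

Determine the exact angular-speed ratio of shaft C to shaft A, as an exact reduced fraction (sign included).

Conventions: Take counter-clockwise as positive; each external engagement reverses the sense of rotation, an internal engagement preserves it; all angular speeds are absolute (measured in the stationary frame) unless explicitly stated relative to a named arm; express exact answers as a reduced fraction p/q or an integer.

class = fixed-axis compound train [2 meshes; 2 ratios multiply, 2 sense flips]
mesh 1 [86T→94T]: running ratio 43/47, sense −
mesh 2 [15T→83T]: running ratio 645/3901, sense +
ω_out/ω_in = 645/3901

645/3901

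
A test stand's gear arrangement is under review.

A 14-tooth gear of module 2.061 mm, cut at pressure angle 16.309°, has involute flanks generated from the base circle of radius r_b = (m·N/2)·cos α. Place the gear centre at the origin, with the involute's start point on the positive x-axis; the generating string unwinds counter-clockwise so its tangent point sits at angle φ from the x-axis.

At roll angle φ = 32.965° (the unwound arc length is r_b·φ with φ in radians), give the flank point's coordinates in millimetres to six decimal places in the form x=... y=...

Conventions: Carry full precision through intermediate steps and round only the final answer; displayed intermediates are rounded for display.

x=15.952041 y=0.850285

recognized (one wheel, involute flank): single-mesh tooth geometry, m = 2.061, N = 14
pitch radius r_p = m·N/2 = 2.061·14/2 = 14.427000
base radius r_b = r_p·cos α = 14.427000·cos 16.309° = 13.846475
roll angle φ = 32.965° = 0.57534779 rad
x = r_b·(cos φ + φ·sin φ) = 15.952041
y = r_b·(sin φ − φ·cos φ) = 0.850285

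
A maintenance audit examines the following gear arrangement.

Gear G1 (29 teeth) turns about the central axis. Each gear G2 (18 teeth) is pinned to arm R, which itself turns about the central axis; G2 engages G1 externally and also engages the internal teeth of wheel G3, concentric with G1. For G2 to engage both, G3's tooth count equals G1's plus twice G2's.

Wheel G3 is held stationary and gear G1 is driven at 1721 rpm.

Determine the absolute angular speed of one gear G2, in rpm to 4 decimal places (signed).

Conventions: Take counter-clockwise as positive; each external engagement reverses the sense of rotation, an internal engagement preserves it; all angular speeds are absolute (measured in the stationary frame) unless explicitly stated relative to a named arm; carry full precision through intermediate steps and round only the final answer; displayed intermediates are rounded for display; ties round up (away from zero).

-1386.3611 rpm

topology: planetary set — G1 29T / G2 18T / G3 65T, arm = carrier (Willis)
normalise by the input: solve with ω_sun = 1, then scale by 1721 rpm
ring teeth: 29 + 2·18 = 65
29(ω_sun−ω_arm) = −65(ω_ring−ω_arm),  ω_ring = 0, ω_sun = 1
29(1−ω_arm) = −65(0−ω_arm)  ⇒  94·ω_arm = 29  ⇒  ω_arm = 29/94
sun–planet mesh: 29·(1−29/94) = −18·(ω_p−ω_arm)  ⇒  ω_p−ω_arm = -1885/1692
ω_p = 29/94 − 1885/1692 = -29/36
scale: ω_p = -29/36 × 1721 rpm = -1386.3611 rpm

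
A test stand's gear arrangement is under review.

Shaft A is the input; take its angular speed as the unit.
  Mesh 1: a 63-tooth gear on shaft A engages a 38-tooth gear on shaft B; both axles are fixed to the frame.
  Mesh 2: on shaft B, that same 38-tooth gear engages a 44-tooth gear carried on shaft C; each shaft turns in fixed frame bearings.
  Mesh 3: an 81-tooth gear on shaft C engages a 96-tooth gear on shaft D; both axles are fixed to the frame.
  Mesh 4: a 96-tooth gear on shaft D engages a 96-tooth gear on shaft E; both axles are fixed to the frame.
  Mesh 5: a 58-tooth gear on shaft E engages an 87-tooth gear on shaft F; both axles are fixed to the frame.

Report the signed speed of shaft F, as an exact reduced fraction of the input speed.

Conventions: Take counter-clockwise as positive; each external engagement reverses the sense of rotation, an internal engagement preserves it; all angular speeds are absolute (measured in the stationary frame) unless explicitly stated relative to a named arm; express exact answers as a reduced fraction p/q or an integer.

5-mesh fixed-axis compound train (all bearings frame-fixed)
mesh 1 [63T→38T]: |ω|/ω_in = 1×63/38 = 63/38, sense flips to −
mesh 2 [38T→44T]: |ω|/ω_in = (63/38)×38/44 = 63/44, sense flips to +
mesh 3 [81T→96T]: |ω|/ω_in = (63/44)×81/96 = 1701/1408, sense flips to −
mesh 4 [96T→96T]: |ω|/ω_in = (1701/1408)×96/96 = 1701/1408, sense flips to +
mesh 5 [58T→87T]: |ω|/ω_in = (1701/1408)×58/87 = 567/704, sense flips to −
signed output speed (× input speed) = -567/704

-567/704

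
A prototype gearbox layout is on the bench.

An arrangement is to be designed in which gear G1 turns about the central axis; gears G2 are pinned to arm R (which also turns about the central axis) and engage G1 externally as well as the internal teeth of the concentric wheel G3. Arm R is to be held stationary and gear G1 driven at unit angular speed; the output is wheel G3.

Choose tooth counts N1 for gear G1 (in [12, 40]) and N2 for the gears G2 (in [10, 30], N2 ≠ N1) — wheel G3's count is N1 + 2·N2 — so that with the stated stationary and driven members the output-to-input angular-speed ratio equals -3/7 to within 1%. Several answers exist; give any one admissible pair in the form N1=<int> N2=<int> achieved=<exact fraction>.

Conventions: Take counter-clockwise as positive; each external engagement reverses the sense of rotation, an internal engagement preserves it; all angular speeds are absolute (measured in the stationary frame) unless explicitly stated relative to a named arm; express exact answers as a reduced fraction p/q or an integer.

topology: planetary set — design target -3/7, arm = carrier (Willis)
Willis with ω_arm = 0: ω_ring/ω_sun = −N1/N3; set equal to -3/7  ⇒  N3/N1 = −1/(-3/7) = 7/3
N3 = N1 + 2·N2  ⇒  N2/N1 = (N3/N1 − 1)/2 = (7/3 − 1)/2 = 2/3
smallest multiple with N1 ≥ 12 and N2 ≥ 10: k = 5  ⇒  N1 = 5·3 = 15, N2 = 5·2 = 10 (N1 ≤ 40, N2 ≤ 30, N2 ≠ N1 ✓), N3 = 15 + 2·10 = 35
check: −N1/N3 with N1 = 15, N3 = 35 gives -3/7; |achieved − target| = 0 ≤ 3/700 ✓

N1=15 N2=10 achieved=-3/7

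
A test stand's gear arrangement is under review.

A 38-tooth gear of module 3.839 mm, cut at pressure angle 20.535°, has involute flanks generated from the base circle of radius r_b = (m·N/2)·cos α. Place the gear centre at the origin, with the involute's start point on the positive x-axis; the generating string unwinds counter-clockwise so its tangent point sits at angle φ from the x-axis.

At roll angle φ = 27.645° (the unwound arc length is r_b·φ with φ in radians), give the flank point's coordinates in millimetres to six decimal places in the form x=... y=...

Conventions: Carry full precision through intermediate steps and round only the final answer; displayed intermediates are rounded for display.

x=75.800321 y=2.498483

single-mesh involute tooth geometry (38T wheel at module 3.839)
pitch radius r_p = m·N/2 = 3.839·38/2 = 72.941000
base radius r_b = r_p·cos α = 72.941000·cos 20.535° = 68.306189
roll angle φ = 27.645° = 0.48249627 rad
x = r_b·(cos φ + φ·sin φ) = 75.800321
y = r_b·(sin φ − φ·cos φ) = 2.498483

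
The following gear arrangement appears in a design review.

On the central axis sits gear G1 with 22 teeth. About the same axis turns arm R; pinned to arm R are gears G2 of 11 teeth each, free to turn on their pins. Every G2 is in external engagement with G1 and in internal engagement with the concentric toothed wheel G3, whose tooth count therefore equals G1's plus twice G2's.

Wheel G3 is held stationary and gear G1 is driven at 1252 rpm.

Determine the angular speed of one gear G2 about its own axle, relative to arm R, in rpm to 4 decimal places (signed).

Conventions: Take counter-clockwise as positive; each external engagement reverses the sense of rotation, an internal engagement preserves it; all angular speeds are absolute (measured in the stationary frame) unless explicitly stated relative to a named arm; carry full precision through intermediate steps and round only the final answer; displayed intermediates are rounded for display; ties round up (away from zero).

planetary set (22T centre, 11T on arm, 44T internal) — Willis relation
normalise by the input: solve with ω_sun = 1, then scale by 1252 rpm
ring teeth: 22 + 2·11 = 44
22(ω_sun−ω_arm) = −44(ω_ring−ω_arm),  ω_ring = 0, ω_sun = 1
22(1−ω_arm) = −44(0−ω_arm)  ⇒  66·ω_arm = 22  ⇒  ω_arm = 1/3
sun–planet mesh: 22·(1−1/3) = −11·(ω_p−ω_arm)  ⇒  ω_p−ω_arm = -4/3
scale: ω_p−ω_arm = -4/3 × 1252 rpm = -1669.3333 rpm

-1669.3333 rpm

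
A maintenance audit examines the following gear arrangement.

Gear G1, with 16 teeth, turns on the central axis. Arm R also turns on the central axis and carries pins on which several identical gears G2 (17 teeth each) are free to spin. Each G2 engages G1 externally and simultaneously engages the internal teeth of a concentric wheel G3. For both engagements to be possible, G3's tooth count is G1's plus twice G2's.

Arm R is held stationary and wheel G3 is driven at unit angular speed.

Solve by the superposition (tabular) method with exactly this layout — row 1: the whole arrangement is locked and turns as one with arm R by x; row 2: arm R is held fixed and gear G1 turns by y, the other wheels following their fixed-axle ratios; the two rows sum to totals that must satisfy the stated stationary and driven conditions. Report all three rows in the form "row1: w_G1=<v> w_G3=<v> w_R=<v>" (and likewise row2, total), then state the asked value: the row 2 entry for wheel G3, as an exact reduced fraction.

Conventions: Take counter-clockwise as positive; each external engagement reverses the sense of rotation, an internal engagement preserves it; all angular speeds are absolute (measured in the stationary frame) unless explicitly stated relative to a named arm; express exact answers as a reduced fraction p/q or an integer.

row1: w_G1=0 w_G3=0 w_R=0
row2: w_G1=-25/8 w_G3=1 w_R=0
total: w_G1=-25/8 w_G3=1 w_R=0
asked value: 1

planetary set (16T centre, 17T on arm, 50T internal) — Willis relation
row 1 — lock + rotate with arm: ω_sun = ω_ring = ω_arm = x
superposition row 2 [arm held]: sun y, ring −(16/50)·y, arm 0
boundary: total ω_arm = x = 0 and total ω_ring = x − (16/50)·y = 1  ⇒  y = -25/8, x = 0
row 2 ring = −(16/50)·(-25/8) = 1
totals (row 1 + row 2): sun 0 + (-25/8) = -25/8, ring 0 + 1 = 1, arm 0 + 0 = 0
asked cell (row2, ring) = 1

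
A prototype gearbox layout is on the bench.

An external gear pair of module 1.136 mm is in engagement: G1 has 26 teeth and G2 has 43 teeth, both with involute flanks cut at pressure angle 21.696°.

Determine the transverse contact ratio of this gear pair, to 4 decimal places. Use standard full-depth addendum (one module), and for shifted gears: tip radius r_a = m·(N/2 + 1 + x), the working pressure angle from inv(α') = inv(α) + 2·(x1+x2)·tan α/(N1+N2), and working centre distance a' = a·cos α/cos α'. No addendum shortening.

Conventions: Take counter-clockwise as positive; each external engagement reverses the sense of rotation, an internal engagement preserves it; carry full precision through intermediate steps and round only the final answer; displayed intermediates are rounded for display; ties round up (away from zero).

single-mesh involute tooth geometry (26T engaging 43T at module 1.136)
base radii: r_b1 = 13.721811, r_b2 = 22.693764
tip radii: r_a1 = 15.904000, r_a2 = 25.560000
no profile shift: α' = α, a' = a
action lengths: √(r_a1²−r_b1²) = 8.040468, √(r_a2²−r_b2²) = 11.760385
base pitch p_b = π·m·cos α = 3.316026
CR = (8.040468 + 11.760385 − 39.192000·sin 21.69600°)/3.316026 = 1.602002
contact ratio ≈ 1.6020

1.6020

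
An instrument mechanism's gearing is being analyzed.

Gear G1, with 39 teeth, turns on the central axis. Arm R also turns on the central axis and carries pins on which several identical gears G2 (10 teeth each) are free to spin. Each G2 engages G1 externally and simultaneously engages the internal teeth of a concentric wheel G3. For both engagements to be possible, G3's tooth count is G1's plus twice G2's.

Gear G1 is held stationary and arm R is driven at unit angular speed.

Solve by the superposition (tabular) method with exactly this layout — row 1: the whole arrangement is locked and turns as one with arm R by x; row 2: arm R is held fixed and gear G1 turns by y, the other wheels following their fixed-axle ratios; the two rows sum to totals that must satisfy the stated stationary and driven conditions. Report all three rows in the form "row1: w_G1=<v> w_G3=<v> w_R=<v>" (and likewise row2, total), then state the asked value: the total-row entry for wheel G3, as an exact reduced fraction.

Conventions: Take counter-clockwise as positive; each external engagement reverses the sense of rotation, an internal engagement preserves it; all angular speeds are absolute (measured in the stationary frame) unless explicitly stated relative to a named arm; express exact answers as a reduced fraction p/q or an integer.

row1: w_G1=1 w_G3=1 w_R=1
row2: w_G1=-1 w_G3=39/59 w_R=0
total: w_G1=0 w_G3=98/59 w_R=1
asked value: 98/59

topology: planetary set — G1 39T / G2 10T / G3 59T, arm = carrier (Willis)
row 1: whole set turns with the arm by x
row 2 (arm held, sun turns y): ω_ring = −(39/59)·y, ω_arm = 0
boundary: total ω_sun = x + y = 0 and total ω_arm = x = 1  ⇒  y = -1, x = 1
row 2 ring = −(39/59)·(-1) = 39/59
totals (row 1 + row 2): sun 1 + (-1) = 0, ring 1 + 39/59 = 98/59, arm 1 + 0 = 1
asked cell (total, ring) = 98/59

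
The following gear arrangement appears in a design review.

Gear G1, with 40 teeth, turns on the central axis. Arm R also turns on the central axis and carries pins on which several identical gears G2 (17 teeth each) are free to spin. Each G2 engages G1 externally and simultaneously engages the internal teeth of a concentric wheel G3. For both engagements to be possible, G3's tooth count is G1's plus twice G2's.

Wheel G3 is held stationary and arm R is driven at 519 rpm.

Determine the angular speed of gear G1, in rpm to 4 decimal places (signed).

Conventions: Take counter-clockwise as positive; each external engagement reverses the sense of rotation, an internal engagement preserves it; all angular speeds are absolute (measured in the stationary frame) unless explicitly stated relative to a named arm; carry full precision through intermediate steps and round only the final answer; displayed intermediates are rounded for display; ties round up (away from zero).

topology: planetary set — G1 40T / G2 17T / G3 74T, arm = carrier (Willis)
normalise by the input: solve with ω_arm = 1, then scale by 519 rpm
ring teeth: 40 + 2·17 = 74
40(ω_sun−ω_arm) = −74(ω_ring−ω_arm),  ω_ring = 0, ω_arm = 1
ω_sun = 1 − (74/40)(0−1) = 57/20
scale: ω_sun = 57/20 × 519 rpm = +1479.1500 rpm

+1479.1500 rpm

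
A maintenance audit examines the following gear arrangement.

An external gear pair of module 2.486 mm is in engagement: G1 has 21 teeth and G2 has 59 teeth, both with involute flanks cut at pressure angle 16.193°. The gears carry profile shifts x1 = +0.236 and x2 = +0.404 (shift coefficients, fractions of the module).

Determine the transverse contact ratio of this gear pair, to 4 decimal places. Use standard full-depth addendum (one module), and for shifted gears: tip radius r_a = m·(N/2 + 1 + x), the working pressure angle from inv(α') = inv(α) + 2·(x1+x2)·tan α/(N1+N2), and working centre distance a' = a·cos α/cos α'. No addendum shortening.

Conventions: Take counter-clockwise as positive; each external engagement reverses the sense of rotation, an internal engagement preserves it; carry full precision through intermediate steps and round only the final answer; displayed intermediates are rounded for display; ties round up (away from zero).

1.7351

class = single-mesh tooth geometry [involute pair 21T × 59T, m = 2.486]
base radii: r_b1 = 25.067436, r_b2 = 70.427557
tip radii: r_a1 = 29.175696, r_a2 = 76.827344
inv(α') = inv(16.193°) + 2·(+0.236+0.404)·tan α/(21+59) = 0.01241952  ⇒  α' = 18.85601°
a' = a·cos α / cos α' = 99.4400·cos 16.193°/cos 18.85601° = 100.910477
action lengths: √(r_a1²−r_b1²) = 14.927991, √(r_a2²−r_b2²) = 30.698534
base pitch p_b = π·m·cos α = 7.500159
CR = (14.927991 + 30.698534 − 100.910477·sin 18.85601°)/7.500159 = 1.735053
contact ratio ≈ 1.7351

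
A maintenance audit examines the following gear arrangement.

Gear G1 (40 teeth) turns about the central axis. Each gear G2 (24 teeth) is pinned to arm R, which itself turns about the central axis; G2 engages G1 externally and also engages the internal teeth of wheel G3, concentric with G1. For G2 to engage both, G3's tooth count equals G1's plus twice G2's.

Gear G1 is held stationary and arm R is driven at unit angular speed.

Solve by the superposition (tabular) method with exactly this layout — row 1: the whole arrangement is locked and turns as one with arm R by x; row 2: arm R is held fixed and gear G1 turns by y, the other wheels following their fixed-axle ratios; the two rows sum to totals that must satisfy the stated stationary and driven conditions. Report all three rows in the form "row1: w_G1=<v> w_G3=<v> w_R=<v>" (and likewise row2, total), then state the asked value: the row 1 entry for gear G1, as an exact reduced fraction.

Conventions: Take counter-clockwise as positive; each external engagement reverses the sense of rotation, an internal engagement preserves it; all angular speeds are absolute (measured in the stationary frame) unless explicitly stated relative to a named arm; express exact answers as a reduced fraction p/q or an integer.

planetary set (40T centre, 24T on arm, 88T internal) — Willis relation
row 1 (train locked, turned with arm): all members turn x
row 2: sun turns y, ring = −(40/88)·y, arm 0
boundary: total ω_sun = x + y = 0 and total ω_arm = x = 1  ⇒  y = -1, x = 1
row 2 ring = −(40/88)·(-1) = 5/11
totals (row 1 + row 2): sun 1 + (-1) = 0, ring 1 + 5/11 = 16/11, arm 1 + 0 = 1
asked cell (row1, sun) = 1

row1: w_G1=1 w_G3=1 w_R=1
row2: w_G1=-1 w_G3=5/11 w_R=0
total: w_G1=0 w_G3=16/11 w_R=1
asked value: 1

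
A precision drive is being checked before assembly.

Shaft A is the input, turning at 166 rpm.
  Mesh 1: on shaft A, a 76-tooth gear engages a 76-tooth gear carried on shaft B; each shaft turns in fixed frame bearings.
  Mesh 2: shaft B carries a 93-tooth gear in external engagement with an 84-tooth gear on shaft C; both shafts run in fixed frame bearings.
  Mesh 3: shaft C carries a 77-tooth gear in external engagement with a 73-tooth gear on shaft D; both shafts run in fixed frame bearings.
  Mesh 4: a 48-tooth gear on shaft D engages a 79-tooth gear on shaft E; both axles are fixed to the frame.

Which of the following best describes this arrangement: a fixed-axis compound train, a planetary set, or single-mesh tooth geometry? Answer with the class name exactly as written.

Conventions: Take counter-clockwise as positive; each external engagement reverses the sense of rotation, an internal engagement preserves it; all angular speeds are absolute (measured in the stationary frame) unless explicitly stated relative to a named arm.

fixed-axis compound train

4-mesh fixed-axis compound train (all bearings frame-fixed)
classification: fixed-axis compound train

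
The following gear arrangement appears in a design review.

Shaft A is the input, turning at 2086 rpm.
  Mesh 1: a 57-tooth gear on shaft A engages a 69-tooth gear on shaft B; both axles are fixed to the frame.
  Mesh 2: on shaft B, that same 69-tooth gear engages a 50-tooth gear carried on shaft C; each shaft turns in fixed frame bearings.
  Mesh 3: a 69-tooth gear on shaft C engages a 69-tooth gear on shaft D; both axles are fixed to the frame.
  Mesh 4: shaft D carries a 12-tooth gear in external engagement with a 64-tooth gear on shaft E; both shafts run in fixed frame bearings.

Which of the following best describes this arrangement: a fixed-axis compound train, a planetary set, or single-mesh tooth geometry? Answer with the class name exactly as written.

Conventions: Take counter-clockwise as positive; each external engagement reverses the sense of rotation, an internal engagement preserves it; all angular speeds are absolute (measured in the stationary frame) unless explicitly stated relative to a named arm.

class = fixed-axis compound train [4 meshes; 4 ratios multiply, 4 sense flips]
classification: fixed-axis compound train

fixed-axis compound train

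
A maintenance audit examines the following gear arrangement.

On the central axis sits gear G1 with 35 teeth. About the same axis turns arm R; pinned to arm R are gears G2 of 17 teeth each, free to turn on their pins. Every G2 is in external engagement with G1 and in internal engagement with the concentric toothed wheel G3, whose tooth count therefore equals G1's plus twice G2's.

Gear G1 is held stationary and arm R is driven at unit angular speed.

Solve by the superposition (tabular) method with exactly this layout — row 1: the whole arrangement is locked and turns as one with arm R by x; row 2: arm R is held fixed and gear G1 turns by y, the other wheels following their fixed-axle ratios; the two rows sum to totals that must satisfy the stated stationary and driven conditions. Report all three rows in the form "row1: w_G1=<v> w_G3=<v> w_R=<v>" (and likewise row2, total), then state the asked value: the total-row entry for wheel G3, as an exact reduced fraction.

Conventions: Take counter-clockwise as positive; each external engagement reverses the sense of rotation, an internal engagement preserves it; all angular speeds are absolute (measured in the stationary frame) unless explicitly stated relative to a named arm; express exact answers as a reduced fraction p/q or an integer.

row1: w_G1=1 w_G3=1 w_R=1
row2: w_G1=-1 w_G3=35/69 w_R=0
total: w_G1=0 w_G3=104/69 w_R=1
asked value: 104/69

topology: planetary set — G1 35T / G2 17T / G3 69T, arm = carrier (Willis)
row 1 (train locked, turned with arm): all members turn x
superposition row 2 [arm held]: sun y, ring −(35/69)·y, arm 0
boundary: total ω_sun = x + y = 0 and total ω_arm = x = 1  ⇒  y = -1, x = 1
row 2 ring = −(35/69)·(-1) = 35/69
totals (row 1 + row 2): sun 1 + (-1) = 0, ring 1 + 35/69 = 104/69, arm 1 + 0 = 1
asked cell (total, ring) = 104/69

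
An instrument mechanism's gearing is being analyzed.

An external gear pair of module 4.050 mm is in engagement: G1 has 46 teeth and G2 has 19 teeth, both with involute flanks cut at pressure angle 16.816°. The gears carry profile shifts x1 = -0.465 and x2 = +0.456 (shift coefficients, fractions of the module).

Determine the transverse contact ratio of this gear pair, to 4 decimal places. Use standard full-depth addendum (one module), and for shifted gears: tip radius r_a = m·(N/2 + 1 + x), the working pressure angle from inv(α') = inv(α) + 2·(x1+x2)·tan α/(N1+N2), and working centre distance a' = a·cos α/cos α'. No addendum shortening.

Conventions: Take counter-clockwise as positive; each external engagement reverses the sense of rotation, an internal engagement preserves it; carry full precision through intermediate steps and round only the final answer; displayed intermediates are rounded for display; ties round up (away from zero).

class = single-mesh tooth geometry [involute pair 46T × 19T, m = 4.050]
base radii: r_b1 = 89.166789, r_b2 = 36.829761
tip radii: r_a1 = 95.316750, r_a2 = 44.371800
inv(α') = inv(16.816°) + 2·(-0.465+0.456)·tan α/(46+19) = 0.00864427  ⇒  α' = 16.76333°
a' = a·cos α / cos α' = 131.6250·cos 16.816°/cos 16.76333° = 131.588495
action lengths: √(r_a1²−r_b1²) = 33.683327, √(r_a2²−r_b2²) = 24.747229
base pitch p_b = π·m·cos α = 12.179380
CR = (33.683327 + 24.747229 − 131.588495·sin 16.76333°)/12.179380 = 1.681361
contact ratio ≈ 1.6814

1.6814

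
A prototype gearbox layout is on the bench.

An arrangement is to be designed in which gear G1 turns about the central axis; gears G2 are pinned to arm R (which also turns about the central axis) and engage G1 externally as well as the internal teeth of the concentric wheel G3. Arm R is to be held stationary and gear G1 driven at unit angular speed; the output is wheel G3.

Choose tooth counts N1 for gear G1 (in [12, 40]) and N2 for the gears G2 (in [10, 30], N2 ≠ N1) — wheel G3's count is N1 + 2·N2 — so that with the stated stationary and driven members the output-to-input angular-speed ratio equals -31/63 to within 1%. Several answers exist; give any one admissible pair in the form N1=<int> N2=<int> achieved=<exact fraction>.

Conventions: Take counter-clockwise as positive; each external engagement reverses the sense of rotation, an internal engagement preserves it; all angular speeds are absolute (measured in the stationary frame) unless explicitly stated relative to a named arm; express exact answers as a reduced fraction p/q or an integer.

class = planetary set [ratio -31/63 wanted; Willis about the carrier]
Willis with ω_arm = 0: ω_ring/ω_sun = −N1/N3; set equal to -31/63  ⇒  N3/N1 = −1/(-31/63) = 63/31
N3 = N1 + 2·N2  ⇒  N2/N1 = (N3/N1 − 1)/2 = (63/31 − 1)/2 = 16/31
smallest multiple with N1 ≥ 12 and N2 ≥ 10: k = 1  ⇒  N1 = 1·31 = 31, N2 = 1·16 = 16 (N1 ≤ 40, N2 ≤ 30, N2 ≠ N1 ✓), N3 = 31 + 2·16 = 63
check: −N1/N3 with N1 = 31, N3 = 63 gives -31/63; |achieved − target| = 0 ≤ 31/6300 ✓

N1=31 N2=16 achieved=-31/63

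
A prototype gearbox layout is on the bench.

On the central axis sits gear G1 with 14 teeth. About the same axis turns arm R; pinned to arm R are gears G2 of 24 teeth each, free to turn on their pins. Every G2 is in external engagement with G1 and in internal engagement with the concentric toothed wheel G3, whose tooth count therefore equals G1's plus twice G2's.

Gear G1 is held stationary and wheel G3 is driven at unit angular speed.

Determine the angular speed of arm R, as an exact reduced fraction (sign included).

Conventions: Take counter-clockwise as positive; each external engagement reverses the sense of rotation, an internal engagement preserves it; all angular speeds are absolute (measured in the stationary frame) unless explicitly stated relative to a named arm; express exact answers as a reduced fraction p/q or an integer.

planetary set (14T centre, 24T on arm, 62T internal) — Willis relation
ring teeth: 14 + 2·24 = 62
14(ω_sun−ω_arm) = −62(ω_ring−ω_arm),  ω_sun = 0, ω_ring = 1
14(0−ω_arm) = −62(1−ω_arm)  ⇒  76·ω_arm = 62  ⇒  ω_arm = 31/38
exact speed ratio = 31/38

31/38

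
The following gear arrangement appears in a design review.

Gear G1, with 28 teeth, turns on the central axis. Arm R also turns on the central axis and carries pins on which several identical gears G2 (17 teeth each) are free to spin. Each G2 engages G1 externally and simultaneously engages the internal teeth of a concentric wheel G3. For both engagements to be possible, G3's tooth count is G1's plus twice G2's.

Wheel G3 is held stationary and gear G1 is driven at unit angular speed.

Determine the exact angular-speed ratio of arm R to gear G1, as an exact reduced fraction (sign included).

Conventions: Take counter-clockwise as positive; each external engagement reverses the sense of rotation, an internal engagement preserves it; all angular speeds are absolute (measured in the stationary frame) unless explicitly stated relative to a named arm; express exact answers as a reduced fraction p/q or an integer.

topology: planetary set — G1 28T / G2 17T / G3 62T, arm = carrier (Willis)
ring teeth: 28 + 2·17 = 62
28(ω_sun−ω_arm) = −62(ω_ring−ω_arm),  ω_ring = 0, ω_sun = 1
28(1−ω_arm) = −62(0−ω_arm)  ⇒  90·ω_arm = 28  ⇒  ω_arm = 14/45
ω_out/ω_in = 14/45

14/45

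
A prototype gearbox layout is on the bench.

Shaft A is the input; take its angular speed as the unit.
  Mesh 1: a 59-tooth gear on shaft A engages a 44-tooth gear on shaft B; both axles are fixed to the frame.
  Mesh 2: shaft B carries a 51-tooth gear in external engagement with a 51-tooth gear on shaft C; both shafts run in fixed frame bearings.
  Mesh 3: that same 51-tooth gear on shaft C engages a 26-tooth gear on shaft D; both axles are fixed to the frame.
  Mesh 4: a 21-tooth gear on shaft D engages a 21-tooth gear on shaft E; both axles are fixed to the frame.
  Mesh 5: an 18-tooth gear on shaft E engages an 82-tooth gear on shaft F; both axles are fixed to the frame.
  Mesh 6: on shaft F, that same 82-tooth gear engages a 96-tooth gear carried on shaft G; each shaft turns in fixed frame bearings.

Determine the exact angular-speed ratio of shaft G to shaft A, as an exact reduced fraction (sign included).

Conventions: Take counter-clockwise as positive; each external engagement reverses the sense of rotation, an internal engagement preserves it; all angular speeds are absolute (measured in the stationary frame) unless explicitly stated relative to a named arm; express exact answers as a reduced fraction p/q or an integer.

9027/18304

class = fixed-axis compound train [6 meshes; 6 ratios multiply, 6 sense flips]
mesh 1 [59T→44T]: running ratio 59/44, sense −
mesh 2 [51T→51T]: running ratio 59/44, sense +
mesh 3 [51T→26T]: running ratio 3009/1144, sense −
mesh 4 [21T→21T]: running ratio 3009/1144, sense +
mesh 5 [18T→82T]: running ratio 27081/46904, sense −
mesh 6 [82T→96T]: running ratio 9027/18304, sense +
ω_out/ω_in = 9027/18304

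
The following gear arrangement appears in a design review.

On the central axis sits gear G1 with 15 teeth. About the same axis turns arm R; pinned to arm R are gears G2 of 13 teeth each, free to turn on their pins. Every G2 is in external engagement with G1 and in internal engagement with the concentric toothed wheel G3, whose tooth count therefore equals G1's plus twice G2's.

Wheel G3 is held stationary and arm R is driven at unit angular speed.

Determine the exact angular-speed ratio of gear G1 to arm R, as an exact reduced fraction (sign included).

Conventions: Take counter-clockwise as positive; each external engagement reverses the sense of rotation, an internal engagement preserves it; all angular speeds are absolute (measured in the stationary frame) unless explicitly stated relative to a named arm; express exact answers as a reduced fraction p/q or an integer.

56/15

class = planetary set [G3 = 15+2·13 = 41; Willis about the carrier]
ring teeth: 15 + 2·13 = 41
15(ω_sun−ω_arm) = −41(ω_ring−ω_arm),  ω_ring = 0, ω_arm = 1
ω_sun = 1 − (41/15)(0−1) = 56/15
ω_out/ω_in = 56/15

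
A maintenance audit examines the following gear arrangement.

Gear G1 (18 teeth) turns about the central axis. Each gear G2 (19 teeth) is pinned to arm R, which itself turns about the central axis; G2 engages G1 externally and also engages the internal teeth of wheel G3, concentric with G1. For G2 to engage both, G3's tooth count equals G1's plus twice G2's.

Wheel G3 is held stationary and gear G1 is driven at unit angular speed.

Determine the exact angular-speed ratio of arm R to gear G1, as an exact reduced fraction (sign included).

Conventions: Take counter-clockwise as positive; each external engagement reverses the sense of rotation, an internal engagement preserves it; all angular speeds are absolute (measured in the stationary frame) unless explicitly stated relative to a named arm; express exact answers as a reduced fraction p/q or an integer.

topology: planetary set — G1 18T / G2 19T / G3 56T, arm = carrier (Willis)
ring teeth: 18 + 2·19 = 56
18(ω_sun−ω_arm) = −56(ω_ring−ω_arm),  ω_ring = 0, ω_sun = 1
18(1−ω_arm) = −56(0−ω_arm)  ⇒  74·ω_arm = 18  ⇒  ω_arm = 9/37
ω_out/ω_in = 9/37

9/37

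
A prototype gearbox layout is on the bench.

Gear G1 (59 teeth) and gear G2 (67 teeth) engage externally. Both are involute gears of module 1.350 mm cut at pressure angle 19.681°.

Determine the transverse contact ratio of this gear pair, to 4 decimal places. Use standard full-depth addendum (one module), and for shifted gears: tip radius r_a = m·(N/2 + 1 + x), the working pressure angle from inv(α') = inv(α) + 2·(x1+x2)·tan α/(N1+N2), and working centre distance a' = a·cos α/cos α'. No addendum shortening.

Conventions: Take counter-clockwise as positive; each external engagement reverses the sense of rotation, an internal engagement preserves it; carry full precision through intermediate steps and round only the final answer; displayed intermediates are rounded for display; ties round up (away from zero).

1.8103

recognized (one external pair, fixed centres): single-mesh tooth geometry, m = 1.350, N1 = 59, N2 = 67
base radii: r_b1 = 37.498514, r_b2 = 42.583059
tip radii: r_a1 = 41.175000, r_a2 = 46.575000
no profile shift: α' = α, a' = a
action lengths: √(r_a1²−r_b1²) = 17.007118, √(r_a2²−r_b2²) = 18.865677
base pitch p_b = π·m·cos α = 3.993392
CR = (17.007118 + 18.865677 − 85.050000·sin 19.68100°)/3.993392 = 1.810340
contact ratio ≈ 1.8103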